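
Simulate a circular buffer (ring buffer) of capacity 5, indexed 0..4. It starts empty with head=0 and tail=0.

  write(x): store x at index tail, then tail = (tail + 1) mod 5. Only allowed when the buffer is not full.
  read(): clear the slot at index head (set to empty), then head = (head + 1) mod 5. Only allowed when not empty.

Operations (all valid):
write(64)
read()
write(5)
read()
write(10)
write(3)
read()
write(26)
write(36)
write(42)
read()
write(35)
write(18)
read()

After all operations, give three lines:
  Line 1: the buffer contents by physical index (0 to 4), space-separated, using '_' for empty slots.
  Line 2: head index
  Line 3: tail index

Answer: 36 42 35 18 _
0
4

Derivation:
write(64): buf=[64 _ _ _ _], head=0, tail=1, size=1
read(): buf=[_ _ _ _ _], head=1, tail=1, size=0
write(5): buf=[_ 5 _ _ _], head=1, tail=2, size=1
read(): buf=[_ _ _ _ _], head=2, tail=2, size=0
write(10): buf=[_ _ 10 _ _], head=2, tail=3, size=1
write(3): buf=[_ _ 10 3 _], head=2, tail=4, size=2
read(): buf=[_ _ _ 3 _], head=3, tail=4, size=1
write(26): buf=[_ _ _ 3 26], head=3, tail=0, size=2
write(36): buf=[36 _ _ 3 26], head=3, tail=1, size=3
write(42): buf=[36 42 _ 3 26], head=3, tail=2, size=4
read(): buf=[36 42 _ _ 26], head=4, tail=2, size=3
write(35): buf=[36 42 35 _ 26], head=4, tail=3, size=4
write(18): buf=[36 42 35 18 26], head=4, tail=4, size=5
read(): buf=[36 42 35 18 _], head=0, tail=4, size=4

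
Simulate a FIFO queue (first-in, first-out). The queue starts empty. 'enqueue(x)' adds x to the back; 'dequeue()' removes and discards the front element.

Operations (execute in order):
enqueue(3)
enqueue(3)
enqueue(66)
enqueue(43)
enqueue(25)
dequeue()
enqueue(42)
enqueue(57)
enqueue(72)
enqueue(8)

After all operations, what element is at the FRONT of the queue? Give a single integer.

Answer: 3

Derivation:
enqueue(3): queue = [3]
enqueue(3): queue = [3, 3]
enqueue(66): queue = [3, 3, 66]
enqueue(43): queue = [3, 3, 66, 43]
enqueue(25): queue = [3, 3, 66, 43, 25]
dequeue(): queue = [3, 66, 43, 25]
enqueue(42): queue = [3, 66, 43, 25, 42]
enqueue(57): queue = [3, 66, 43, 25, 42, 57]
enqueue(72): queue = [3, 66, 43, 25, 42, 57, 72]
enqueue(8): queue = [3, 66, 43, 25, 42, 57, 72, 8]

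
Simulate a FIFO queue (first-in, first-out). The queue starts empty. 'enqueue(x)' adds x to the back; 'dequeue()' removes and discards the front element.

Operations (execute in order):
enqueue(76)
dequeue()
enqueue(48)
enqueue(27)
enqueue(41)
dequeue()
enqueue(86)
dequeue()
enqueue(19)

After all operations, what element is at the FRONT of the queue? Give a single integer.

Answer: 41

Derivation:
enqueue(76): queue = [76]
dequeue(): queue = []
enqueue(48): queue = [48]
enqueue(27): queue = [48, 27]
enqueue(41): queue = [48, 27, 41]
dequeue(): queue = [27, 41]
enqueue(86): queue = [27, 41, 86]
dequeue(): queue = [41, 86]
enqueue(19): queue = [41, 86, 19]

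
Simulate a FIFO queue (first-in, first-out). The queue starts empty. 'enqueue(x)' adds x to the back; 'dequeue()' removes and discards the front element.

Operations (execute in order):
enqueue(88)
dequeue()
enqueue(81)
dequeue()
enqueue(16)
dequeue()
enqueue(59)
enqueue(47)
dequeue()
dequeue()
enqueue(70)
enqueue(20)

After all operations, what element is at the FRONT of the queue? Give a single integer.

Answer: 70

Derivation:
enqueue(88): queue = [88]
dequeue(): queue = []
enqueue(81): queue = [81]
dequeue(): queue = []
enqueue(16): queue = [16]
dequeue(): queue = []
enqueue(59): queue = [59]
enqueue(47): queue = [59, 47]
dequeue(): queue = [47]
dequeue(): queue = []
enqueue(70): queue = [70]
enqueue(20): queue = [70, 20]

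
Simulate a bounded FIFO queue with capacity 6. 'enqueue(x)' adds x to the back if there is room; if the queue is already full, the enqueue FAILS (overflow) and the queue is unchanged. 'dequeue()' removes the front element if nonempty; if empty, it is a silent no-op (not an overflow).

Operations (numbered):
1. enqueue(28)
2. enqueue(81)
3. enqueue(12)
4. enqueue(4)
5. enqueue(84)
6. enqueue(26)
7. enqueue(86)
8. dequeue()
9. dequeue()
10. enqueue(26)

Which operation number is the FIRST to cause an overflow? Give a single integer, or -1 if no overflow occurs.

1. enqueue(28): size=1
2. enqueue(81): size=2
3. enqueue(12): size=3
4. enqueue(4): size=4
5. enqueue(84): size=5
6. enqueue(26): size=6
7. enqueue(86): size=6=cap → OVERFLOW (fail)
8. dequeue(): size=5
9. dequeue(): size=4
10. enqueue(26): size=5

Answer: 7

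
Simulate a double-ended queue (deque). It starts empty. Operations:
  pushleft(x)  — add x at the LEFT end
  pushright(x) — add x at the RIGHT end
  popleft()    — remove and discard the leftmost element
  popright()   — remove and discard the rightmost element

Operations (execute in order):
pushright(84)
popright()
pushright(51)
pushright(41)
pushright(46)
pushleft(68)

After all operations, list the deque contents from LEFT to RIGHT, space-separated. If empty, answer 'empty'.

pushright(84): [84]
popright(): []
pushright(51): [51]
pushright(41): [51, 41]
pushright(46): [51, 41, 46]
pushleft(68): [68, 51, 41, 46]

Answer: 68 51 41 46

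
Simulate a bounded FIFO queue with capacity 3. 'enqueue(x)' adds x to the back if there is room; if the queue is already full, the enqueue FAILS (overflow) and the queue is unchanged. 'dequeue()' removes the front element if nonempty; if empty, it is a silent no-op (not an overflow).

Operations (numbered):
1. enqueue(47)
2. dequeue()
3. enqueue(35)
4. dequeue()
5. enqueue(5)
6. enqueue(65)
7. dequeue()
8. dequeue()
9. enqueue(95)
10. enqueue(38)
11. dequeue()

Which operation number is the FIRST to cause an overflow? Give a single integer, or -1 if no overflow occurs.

Answer: -1

Derivation:
1. enqueue(47): size=1
2. dequeue(): size=0
3. enqueue(35): size=1
4. dequeue(): size=0
5. enqueue(5): size=1
6. enqueue(65): size=2
7. dequeue(): size=1
8. dequeue(): size=0
9. enqueue(95): size=1
10. enqueue(38): size=2
11. dequeue(): size=1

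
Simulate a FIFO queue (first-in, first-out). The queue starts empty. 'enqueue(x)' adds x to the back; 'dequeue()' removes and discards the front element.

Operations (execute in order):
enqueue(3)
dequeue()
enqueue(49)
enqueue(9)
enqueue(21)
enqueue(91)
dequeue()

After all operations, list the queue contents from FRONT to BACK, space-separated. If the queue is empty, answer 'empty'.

enqueue(3): [3]
dequeue(): []
enqueue(49): [49]
enqueue(9): [49, 9]
enqueue(21): [49, 9, 21]
enqueue(91): [49, 9, 21, 91]
dequeue(): [9, 21, 91]

Answer: 9 21 91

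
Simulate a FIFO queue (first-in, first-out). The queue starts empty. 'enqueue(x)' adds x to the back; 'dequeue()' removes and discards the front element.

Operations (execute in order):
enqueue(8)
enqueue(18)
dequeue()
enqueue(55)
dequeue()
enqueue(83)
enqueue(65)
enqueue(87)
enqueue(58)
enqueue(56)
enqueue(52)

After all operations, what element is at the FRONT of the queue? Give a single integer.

enqueue(8): queue = [8]
enqueue(18): queue = [8, 18]
dequeue(): queue = [18]
enqueue(55): queue = [18, 55]
dequeue(): queue = [55]
enqueue(83): queue = [55, 83]
enqueue(65): queue = [55, 83, 65]
enqueue(87): queue = [55, 83, 65, 87]
enqueue(58): queue = [55, 83, 65, 87, 58]
enqueue(56): queue = [55, 83, 65, 87, 58, 56]
enqueue(52): queue = [55, 83, 65, 87, 58, 56, 52]

Answer: 55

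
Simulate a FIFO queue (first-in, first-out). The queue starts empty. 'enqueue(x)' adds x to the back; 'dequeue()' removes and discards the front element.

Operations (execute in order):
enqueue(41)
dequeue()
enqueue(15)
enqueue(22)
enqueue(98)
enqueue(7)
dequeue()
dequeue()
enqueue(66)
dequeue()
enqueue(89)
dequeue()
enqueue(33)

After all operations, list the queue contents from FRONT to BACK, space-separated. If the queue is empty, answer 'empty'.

enqueue(41): [41]
dequeue(): []
enqueue(15): [15]
enqueue(22): [15, 22]
enqueue(98): [15, 22, 98]
enqueue(7): [15, 22, 98, 7]
dequeue(): [22, 98, 7]
dequeue(): [98, 7]
enqueue(66): [98, 7, 66]
dequeue(): [7, 66]
enqueue(89): [7, 66, 89]
dequeue(): [66, 89]
enqueue(33): [66, 89, 33]

Answer: 66 89 33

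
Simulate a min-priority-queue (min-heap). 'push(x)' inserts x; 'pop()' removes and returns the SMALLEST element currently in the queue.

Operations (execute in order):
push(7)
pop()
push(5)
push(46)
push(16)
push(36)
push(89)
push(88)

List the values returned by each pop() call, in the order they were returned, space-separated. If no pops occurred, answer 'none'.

Answer: 7

Derivation:
push(7): heap contents = [7]
pop() → 7: heap contents = []
push(5): heap contents = [5]
push(46): heap contents = [5, 46]
push(16): heap contents = [5, 16, 46]
push(36): heap contents = [5, 16, 36, 46]
push(89): heap contents = [5, 16, 36, 46, 89]
push(88): heap contents = [5, 16, 36, 46, 88, 89]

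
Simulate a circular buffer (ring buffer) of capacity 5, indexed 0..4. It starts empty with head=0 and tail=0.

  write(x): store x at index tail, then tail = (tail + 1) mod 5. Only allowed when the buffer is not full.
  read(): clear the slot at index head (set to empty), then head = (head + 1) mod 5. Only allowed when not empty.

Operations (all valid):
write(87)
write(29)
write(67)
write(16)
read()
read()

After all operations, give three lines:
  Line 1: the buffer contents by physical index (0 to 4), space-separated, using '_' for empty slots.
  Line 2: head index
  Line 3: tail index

write(87): buf=[87 _ _ _ _], head=0, tail=1, size=1
write(29): buf=[87 29 _ _ _], head=0, tail=2, size=2
write(67): buf=[87 29 67 _ _], head=0, tail=3, size=3
write(16): buf=[87 29 67 16 _], head=0, tail=4, size=4
read(): buf=[_ 29 67 16 _], head=1, tail=4, size=3
read(): buf=[_ _ 67 16 _], head=2, tail=4, size=2

Answer: _ _ 67 16 _
2
4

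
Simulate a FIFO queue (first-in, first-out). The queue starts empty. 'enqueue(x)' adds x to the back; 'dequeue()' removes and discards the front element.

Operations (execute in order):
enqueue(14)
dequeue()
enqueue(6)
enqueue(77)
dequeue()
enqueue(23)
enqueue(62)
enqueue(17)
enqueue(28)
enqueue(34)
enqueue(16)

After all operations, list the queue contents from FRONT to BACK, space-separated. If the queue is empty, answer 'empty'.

Answer: 77 23 62 17 28 34 16

Derivation:
enqueue(14): [14]
dequeue(): []
enqueue(6): [6]
enqueue(77): [6, 77]
dequeue(): [77]
enqueue(23): [77, 23]
enqueue(62): [77, 23, 62]
enqueue(17): [77, 23, 62, 17]
enqueue(28): [77, 23, 62, 17, 28]
enqueue(34): [77, 23, 62, 17, 28, 34]
enqueue(16): [77, 23, 62, 17, 28, 34, 16]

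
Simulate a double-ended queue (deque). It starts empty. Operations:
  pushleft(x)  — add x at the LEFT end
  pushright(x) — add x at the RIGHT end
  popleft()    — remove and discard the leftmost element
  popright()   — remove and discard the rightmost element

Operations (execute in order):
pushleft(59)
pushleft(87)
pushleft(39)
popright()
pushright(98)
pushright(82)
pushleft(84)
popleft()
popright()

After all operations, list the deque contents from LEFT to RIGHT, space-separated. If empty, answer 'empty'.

Answer: 39 87 98

Derivation:
pushleft(59): [59]
pushleft(87): [87, 59]
pushleft(39): [39, 87, 59]
popright(): [39, 87]
pushright(98): [39, 87, 98]
pushright(82): [39, 87, 98, 82]
pushleft(84): [84, 39, 87, 98, 82]
popleft(): [39, 87, 98, 82]
popright(): [39, 87, 98]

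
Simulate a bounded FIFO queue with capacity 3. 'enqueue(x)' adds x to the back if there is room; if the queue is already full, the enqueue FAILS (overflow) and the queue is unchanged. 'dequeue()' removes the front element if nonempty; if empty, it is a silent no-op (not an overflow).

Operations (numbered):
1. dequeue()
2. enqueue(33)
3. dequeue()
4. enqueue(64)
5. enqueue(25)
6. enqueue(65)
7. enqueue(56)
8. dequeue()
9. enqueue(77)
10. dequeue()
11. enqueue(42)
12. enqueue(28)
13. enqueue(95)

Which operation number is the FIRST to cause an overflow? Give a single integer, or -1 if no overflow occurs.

1. dequeue(): empty, no-op, size=0
2. enqueue(33): size=1
3. dequeue(): size=0
4. enqueue(64): size=1
5. enqueue(25): size=2
6. enqueue(65): size=3
7. enqueue(56): size=3=cap → OVERFLOW (fail)
8. dequeue(): size=2
9. enqueue(77): size=3
10. dequeue(): size=2
11. enqueue(42): size=3
12. enqueue(28): size=3=cap → OVERFLOW (fail)
13. enqueue(95): size=3=cap → OVERFLOW (fail)

Answer: 7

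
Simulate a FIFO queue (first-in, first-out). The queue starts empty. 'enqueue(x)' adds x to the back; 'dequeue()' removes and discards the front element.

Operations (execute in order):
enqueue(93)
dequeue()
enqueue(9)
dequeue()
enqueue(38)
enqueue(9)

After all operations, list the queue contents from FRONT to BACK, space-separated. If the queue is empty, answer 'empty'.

Answer: 38 9

Derivation:
enqueue(93): [93]
dequeue(): []
enqueue(9): [9]
dequeue(): []
enqueue(38): [38]
enqueue(9): [38, 9]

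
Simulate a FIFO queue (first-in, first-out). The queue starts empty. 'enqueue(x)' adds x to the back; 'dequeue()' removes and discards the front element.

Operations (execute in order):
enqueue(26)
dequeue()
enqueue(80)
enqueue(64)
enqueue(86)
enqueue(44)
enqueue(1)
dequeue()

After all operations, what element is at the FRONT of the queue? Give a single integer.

enqueue(26): queue = [26]
dequeue(): queue = []
enqueue(80): queue = [80]
enqueue(64): queue = [80, 64]
enqueue(86): queue = [80, 64, 86]
enqueue(44): queue = [80, 64, 86, 44]
enqueue(1): queue = [80, 64, 86, 44, 1]
dequeue(): queue = [64, 86, 44, 1]

Answer: 64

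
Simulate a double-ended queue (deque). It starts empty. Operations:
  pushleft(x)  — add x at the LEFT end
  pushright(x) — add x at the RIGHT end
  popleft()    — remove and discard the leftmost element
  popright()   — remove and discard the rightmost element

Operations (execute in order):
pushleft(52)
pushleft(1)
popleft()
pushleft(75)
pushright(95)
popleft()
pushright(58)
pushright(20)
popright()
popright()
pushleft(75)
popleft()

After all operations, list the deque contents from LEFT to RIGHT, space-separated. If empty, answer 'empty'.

Answer: 52 95

Derivation:
pushleft(52): [52]
pushleft(1): [1, 52]
popleft(): [52]
pushleft(75): [75, 52]
pushright(95): [75, 52, 95]
popleft(): [52, 95]
pushright(58): [52, 95, 58]
pushright(20): [52, 95, 58, 20]
popright(): [52, 95, 58]
popright(): [52, 95]
pushleft(75): [75, 52, 95]
popleft(): [52, 95]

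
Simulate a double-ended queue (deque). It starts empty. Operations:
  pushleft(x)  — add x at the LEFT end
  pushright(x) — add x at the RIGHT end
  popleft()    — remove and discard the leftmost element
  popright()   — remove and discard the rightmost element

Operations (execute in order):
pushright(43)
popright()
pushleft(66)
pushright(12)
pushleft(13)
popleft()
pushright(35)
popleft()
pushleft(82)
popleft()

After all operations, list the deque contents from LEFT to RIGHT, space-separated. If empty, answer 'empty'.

pushright(43): [43]
popright(): []
pushleft(66): [66]
pushright(12): [66, 12]
pushleft(13): [13, 66, 12]
popleft(): [66, 12]
pushright(35): [66, 12, 35]
popleft(): [12, 35]
pushleft(82): [82, 12, 35]
popleft(): [12, 35]

Answer: 12 35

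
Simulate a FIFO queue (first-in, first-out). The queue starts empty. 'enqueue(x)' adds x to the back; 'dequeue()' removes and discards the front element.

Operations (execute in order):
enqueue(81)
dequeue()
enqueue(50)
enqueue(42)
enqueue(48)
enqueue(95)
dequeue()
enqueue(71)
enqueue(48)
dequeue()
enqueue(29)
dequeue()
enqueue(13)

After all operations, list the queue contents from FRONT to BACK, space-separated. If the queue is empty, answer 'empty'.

enqueue(81): [81]
dequeue(): []
enqueue(50): [50]
enqueue(42): [50, 42]
enqueue(48): [50, 42, 48]
enqueue(95): [50, 42, 48, 95]
dequeue(): [42, 48, 95]
enqueue(71): [42, 48, 95, 71]
enqueue(48): [42, 48, 95, 71, 48]
dequeue(): [48, 95, 71, 48]
enqueue(29): [48, 95, 71, 48, 29]
dequeue(): [95, 71, 48, 29]
enqueue(13): [95, 71, 48, 29, 13]

Answer: 95 71 48 29 13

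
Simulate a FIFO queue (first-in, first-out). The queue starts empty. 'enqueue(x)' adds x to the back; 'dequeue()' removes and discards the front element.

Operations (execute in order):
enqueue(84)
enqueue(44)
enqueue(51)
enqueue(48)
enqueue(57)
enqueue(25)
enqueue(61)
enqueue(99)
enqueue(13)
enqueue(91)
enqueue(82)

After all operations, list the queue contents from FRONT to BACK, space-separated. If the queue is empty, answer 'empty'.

Answer: 84 44 51 48 57 25 61 99 13 91 82

Derivation:
enqueue(84): [84]
enqueue(44): [84, 44]
enqueue(51): [84, 44, 51]
enqueue(48): [84, 44, 51, 48]
enqueue(57): [84, 44, 51, 48, 57]
enqueue(25): [84, 44, 51, 48, 57, 25]
enqueue(61): [84, 44, 51, 48, 57, 25, 61]
enqueue(99): [84, 44, 51, 48, 57, 25, 61, 99]
enqueue(13): [84, 44, 51, 48, 57, 25, 61, 99, 13]
enqueue(91): [84, 44, 51, 48, 57, 25, 61, 99, 13, 91]
enqueue(82): [84, 44, 51, 48, 57, 25, 61, 99, 13, 91, 82]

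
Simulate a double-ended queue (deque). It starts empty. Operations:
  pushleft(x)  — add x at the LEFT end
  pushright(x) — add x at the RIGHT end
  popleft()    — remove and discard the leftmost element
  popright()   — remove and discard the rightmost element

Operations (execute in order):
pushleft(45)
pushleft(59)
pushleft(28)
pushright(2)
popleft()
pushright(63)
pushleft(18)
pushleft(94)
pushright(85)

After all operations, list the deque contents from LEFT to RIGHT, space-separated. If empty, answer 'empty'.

pushleft(45): [45]
pushleft(59): [59, 45]
pushleft(28): [28, 59, 45]
pushright(2): [28, 59, 45, 2]
popleft(): [59, 45, 2]
pushright(63): [59, 45, 2, 63]
pushleft(18): [18, 59, 45, 2, 63]
pushleft(94): [94, 18, 59, 45, 2, 63]
pushright(85): [94, 18, 59, 45, 2, 63, 85]

Answer: 94 18 59 45 2 63 85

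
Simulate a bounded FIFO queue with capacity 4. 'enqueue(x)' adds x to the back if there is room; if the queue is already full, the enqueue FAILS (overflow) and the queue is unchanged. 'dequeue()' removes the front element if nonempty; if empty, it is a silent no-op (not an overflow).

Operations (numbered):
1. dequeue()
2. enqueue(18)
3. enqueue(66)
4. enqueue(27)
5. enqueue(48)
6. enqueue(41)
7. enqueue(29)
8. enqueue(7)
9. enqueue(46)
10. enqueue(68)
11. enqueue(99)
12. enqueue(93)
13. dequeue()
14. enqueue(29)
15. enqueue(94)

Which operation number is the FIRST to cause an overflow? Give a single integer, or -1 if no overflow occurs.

1. dequeue(): empty, no-op, size=0
2. enqueue(18): size=1
3. enqueue(66): size=2
4. enqueue(27): size=3
5. enqueue(48): size=4
6. enqueue(41): size=4=cap → OVERFLOW (fail)
7. enqueue(29): size=4=cap → OVERFLOW (fail)
8. enqueue(7): size=4=cap → OVERFLOW (fail)
9. enqueue(46): size=4=cap → OVERFLOW (fail)
10. enqueue(68): size=4=cap → OVERFLOW (fail)
11. enqueue(99): size=4=cap → OVERFLOW (fail)
12. enqueue(93): size=4=cap → OVERFLOW (fail)
13. dequeue(): size=3
14. enqueue(29): size=4
15. enqueue(94): size=4=cap → OVERFLOW (fail)

Answer: 6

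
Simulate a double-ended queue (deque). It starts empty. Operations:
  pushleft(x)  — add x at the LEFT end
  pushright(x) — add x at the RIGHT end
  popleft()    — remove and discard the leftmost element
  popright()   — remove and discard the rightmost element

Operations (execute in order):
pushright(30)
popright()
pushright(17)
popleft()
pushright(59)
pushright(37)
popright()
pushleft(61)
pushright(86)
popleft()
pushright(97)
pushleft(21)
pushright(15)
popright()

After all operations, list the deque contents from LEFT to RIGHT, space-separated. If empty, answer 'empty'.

Answer: 21 59 86 97

Derivation:
pushright(30): [30]
popright(): []
pushright(17): [17]
popleft(): []
pushright(59): [59]
pushright(37): [59, 37]
popright(): [59]
pushleft(61): [61, 59]
pushright(86): [61, 59, 86]
popleft(): [59, 86]
pushright(97): [59, 86, 97]
pushleft(21): [21, 59, 86, 97]
pushright(15): [21, 59, 86, 97, 15]
popright(): [21, 59, 86, 97]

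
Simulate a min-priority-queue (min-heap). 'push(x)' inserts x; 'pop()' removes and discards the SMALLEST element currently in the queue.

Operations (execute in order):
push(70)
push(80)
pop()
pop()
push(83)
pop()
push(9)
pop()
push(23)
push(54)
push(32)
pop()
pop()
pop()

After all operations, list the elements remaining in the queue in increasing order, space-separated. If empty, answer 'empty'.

Answer: empty

Derivation:
push(70): heap contents = [70]
push(80): heap contents = [70, 80]
pop() → 70: heap contents = [80]
pop() → 80: heap contents = []
push(83): heap contents = [83]
pop() → 83: heap contents = []
push(9): heap contents = [9]
pop() → 9: heap contents = []
push(23): heap contents = [23]
push(54): heap contents = [23, 54]
push(32): heap contents = [23, 32, 54]
pop() → 23: heap contents = [32, 54]
pop() → 32: heap contents = [54]
pop() → 54: heap contents = []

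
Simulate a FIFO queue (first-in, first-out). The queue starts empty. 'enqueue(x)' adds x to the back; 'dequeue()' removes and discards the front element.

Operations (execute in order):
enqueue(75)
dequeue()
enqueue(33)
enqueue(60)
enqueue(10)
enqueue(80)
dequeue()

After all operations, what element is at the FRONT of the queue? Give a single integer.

Answer: 60

Derivation:
enqueue(75): queue = [75]
dequeue(): queue = []
enqueue(33): queue = [33]
enqueue(60): queue = [33, 60]
enqueue(10): queue = [33, 60, 10]
enqueue(80): queue = [33, 60, 10, 80]
dequeue(): queue = [60, 10, 80]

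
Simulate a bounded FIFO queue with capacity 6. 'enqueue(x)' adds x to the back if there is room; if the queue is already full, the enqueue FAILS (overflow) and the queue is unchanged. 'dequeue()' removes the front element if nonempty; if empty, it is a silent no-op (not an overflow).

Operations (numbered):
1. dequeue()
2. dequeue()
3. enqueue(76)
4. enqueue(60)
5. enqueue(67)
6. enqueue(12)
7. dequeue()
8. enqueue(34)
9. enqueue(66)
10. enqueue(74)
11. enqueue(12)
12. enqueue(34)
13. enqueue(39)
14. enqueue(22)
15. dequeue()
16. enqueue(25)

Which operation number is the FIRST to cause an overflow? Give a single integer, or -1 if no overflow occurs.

1. dequeue(): empty, no-op, size=0
2. dequeue(): empty, no-op, size=0
3. enqueue(76): size=1
4. enqueue(60): size=2
5. enqueue(67): size=3
6. enqueue(12): size=4
7. dequeue(): size=3
8. enqueue(34): size=4
9. enqueue(66): size=5
10. enqueue(74): size=6
11. enqueue(12): size=6=cap → OVERFLOW (fail)
12. enqueue(34): size=6=cap → OVERFLOW (fail)
13. enqueue(39): size=6=cap → OVERFLOW (fail)
14. enqueue(22): size=6=cap → OVERFLOW (fail)
15. dequeue(): size=5
16. enqueue(25): size=6

Answer: 11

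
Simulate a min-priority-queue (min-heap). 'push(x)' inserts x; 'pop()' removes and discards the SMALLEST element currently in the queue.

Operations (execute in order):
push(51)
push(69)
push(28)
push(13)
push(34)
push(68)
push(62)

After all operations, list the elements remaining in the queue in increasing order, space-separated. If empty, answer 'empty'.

push(51): heap contents = [51]
push(69): heap contents = [51, 69]
push(28): heap contents = [28, 51, 69]
push(13): heap contents = [13, 28, 51, 69]
push(34): heap contents = [13, 28, 34, 51, 69]
push(68): heap contents = [13, 28, 34, 51, 68, 69]
push(62): heap contents = [13, 28, 34, 51, 62, 68, 69]

Answer: 13 28 34 51 62 68 69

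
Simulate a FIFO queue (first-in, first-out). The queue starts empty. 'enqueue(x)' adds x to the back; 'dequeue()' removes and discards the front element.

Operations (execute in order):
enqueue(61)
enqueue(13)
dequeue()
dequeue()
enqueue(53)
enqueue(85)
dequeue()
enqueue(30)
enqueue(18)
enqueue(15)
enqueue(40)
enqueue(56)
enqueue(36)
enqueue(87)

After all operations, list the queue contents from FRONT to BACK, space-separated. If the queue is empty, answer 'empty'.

Answer: 85 30 18 15 40 56 36 87

Derivation:
enqueue(61): [61]
enqueue(13): [61, 13]
dequeue(): [13]
dequeue(): []
enqueue(53): [53]
enqueue(85): [53, 85]
dequeue(): [85]
enqueue(30): [85, 30]
enqueue(18): [85, 30, 18]
enqueue(15): [85, 30, 18, 15]
enqueue(40): [85, 30, 18, 15, 40]
enqueue(56): [85, 30, 18, 15, 40, 56]
enqueue(36): [85, 30, 18, 15, 40, 56, 36]
enqueue(87): [85, 30, 18, 15, 40, 56, 36, 87]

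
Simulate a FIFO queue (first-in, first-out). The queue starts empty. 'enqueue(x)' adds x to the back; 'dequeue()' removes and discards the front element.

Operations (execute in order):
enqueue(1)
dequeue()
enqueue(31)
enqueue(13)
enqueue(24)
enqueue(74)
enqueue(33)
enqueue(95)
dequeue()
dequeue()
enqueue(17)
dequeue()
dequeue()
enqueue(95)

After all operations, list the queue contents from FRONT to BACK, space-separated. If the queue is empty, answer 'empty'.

Answer: 33 95 17 95

Derivation:
enqueue(1): [1]
dequeue(): []
enqueue(31): [31]
enqueue(13): [31, 13]
enqueue(24): [31, 13, 24]
enqueue(74): [31, 13, 24, 74]
enqueue(33): [31, 13, 24, 74, 33]
enqueue(95): [31, 13, 24, 74, 33, 95]
dequeue(): [13, 24, 74, 33, 95]
dequeue(): [24, 74, 33, 95]
enqueue(17): [24, 74, 33, 95, 17]
dequeue(): [74, 33, 95, 17]
dequeue(): [33, 95, 17]
enqueue(95): [33, 95, 17, 95]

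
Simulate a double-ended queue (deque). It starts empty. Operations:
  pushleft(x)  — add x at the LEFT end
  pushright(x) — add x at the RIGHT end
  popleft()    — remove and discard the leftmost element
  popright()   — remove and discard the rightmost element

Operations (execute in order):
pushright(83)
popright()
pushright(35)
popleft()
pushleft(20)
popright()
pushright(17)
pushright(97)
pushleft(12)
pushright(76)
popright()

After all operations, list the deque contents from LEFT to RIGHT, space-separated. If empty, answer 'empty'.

Answer: 12 17 97

Derivation:
pushright(83): [83]
popright(): []
pushright(35): [35]
popleft(): []
pushleft(20): [20]
popright(): []
pushright(17): [17]
pushright(97): [17, 97]
pushleft(12): [12, 17, 97]
pushright(76): [12, 17, 97, 76]
popright(): [12, 17, 97]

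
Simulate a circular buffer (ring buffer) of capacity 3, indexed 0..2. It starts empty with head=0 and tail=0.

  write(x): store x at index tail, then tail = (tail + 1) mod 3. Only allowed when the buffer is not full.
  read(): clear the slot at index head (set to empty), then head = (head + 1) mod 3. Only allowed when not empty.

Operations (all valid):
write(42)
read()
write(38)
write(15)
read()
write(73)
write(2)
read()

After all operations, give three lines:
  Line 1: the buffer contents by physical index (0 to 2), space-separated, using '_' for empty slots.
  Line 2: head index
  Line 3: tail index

write(42): buf=[42 _ _], head=0, tail=1, size=1
read(): buf=[_ _ _], head=1, tail=1, size=0
write(38): buf=[_ 38 _], head=1, tail=2, size=1
write(15): buf=[_ 38 15], head=1, tail=0, size=2
read(): buf=[_ _ 15], head=2, tail=0, size=1
write(73): buf=[73 _ 15], head=2, tail=1, size=2
write(2): buf=[73 2 15], head=2, tail=2, size=3
read(): buf=[73 2 _], head=0, tail=2, size=2

Answer: 73 2 _
0
2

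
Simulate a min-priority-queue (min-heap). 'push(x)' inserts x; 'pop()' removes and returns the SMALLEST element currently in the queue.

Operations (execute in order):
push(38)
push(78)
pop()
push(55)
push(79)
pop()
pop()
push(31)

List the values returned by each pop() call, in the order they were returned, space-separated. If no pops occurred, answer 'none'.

push(38): heap contents = [38]
push(78): heap contents = [38, 78]
pop() → 38: heap contents = [78]
push(55): heap contents = [55, 78]
push(79): heap contents = [55, 78, 79]
pop() → 55: heap contents = [78, 79]
pop() → 78: heap contents = [79]
push(31): heap contents = [31, 79]

Answer: 38 55 78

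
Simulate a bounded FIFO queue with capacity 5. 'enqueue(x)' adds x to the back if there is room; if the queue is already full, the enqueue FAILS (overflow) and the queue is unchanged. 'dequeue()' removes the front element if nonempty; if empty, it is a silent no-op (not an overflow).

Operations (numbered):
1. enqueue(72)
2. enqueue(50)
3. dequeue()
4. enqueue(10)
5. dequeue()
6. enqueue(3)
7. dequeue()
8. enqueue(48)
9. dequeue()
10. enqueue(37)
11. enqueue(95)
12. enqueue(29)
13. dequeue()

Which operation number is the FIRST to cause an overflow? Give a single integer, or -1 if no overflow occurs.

1. enqueue(72): size=1
2. enqueue(50): size=2
3. dequeue(): size=1
4. enqueue(10): size=2
5. dequeue(): size=1
6. enqueue(3): size=2
7. dequeue(): size=1
8. enqueue(48): size=2
9. dequeue(): size=1
10. enqueue(37): size=2
11. enqueue(95): size=3
12. enqueue(29): size=4
13. dequeue(): size=3

Answer: -1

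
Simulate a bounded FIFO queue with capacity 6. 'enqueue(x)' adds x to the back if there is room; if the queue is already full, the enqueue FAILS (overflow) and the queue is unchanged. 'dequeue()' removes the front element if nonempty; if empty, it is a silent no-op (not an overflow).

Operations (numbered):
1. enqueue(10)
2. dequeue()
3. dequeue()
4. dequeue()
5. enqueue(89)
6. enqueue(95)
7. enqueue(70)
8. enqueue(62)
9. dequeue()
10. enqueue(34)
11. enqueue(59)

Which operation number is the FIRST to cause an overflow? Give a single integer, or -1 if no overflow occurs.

1. enqueue(10): size=1
2. dequeue(): size=0
3. dequeue(): empty, no-op, size=0
4. dequeue(): empty, no-op, size=0
5. enqueue(89): size=1
6. enqueue(95): size=2
7. enqueue(70): size=3
8. enqueue(62): size=4
9. dequeue(): size=3
10. enqueue(34): size=4
11. enqueue(59): size=5

Answer: -1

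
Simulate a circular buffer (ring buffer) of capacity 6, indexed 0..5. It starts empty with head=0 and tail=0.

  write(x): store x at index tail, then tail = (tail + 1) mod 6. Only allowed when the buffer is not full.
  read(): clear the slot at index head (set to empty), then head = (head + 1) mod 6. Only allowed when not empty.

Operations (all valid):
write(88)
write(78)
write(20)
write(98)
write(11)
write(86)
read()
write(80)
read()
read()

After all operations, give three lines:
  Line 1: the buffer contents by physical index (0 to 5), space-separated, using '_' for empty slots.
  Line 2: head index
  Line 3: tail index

write(88): buf=[88 _ _ _ _ _], head=0, tail=1, size=1
write(78): buf=[88 78 _ _ _ _], head=0, tail=2, size=2
write(20): buf=[88 78 20 _ _ _], head=0, tail=3, size=3
write(98): buf=[88 78 20 98 _ _], head=0, tail=4, size=4
write(11): buf=[88 78 20 98 11 _], head=0, tail=5, size=5
write(86): buf=[88 78 20 98 11 86], head=0, tail=0, size=6
read(): buf=[_ 78 20 98 11 86], head=1, tail=0, size=5
write(80): buf=[80 78 20 98 11 86], head=1, tail=1, size=6
read(): buf=[80 _ 20 98 11 86], head=2, tail=1, size=5
read(): buf=[80 _ _ 98 11 86], head=3, tail=1, size=4

Answer: 80 _ _ 98 11 86
3
1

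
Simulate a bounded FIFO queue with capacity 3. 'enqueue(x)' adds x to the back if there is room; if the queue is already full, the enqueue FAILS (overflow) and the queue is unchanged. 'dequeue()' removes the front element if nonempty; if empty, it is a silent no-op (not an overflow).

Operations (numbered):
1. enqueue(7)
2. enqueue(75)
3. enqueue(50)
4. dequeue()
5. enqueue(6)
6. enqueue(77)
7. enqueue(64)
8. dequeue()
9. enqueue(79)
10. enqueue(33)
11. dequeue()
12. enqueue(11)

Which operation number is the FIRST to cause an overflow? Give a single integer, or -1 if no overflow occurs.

Answer: 6

Derivation:
1. enqueue(7): size=1
2. enqueue(75): size=2
3. enqueue(50): size=3
4. dequeue(): size=2
5. enqueue(6): size=3
6. enqueue(77): size=3=cap → OVERFLOW (fail)
7. enqueue(64): size=3=cap → OVERFLOW (fail)
8. dequeue(): size=2
9. enqueue(79): size=3
10. enqueue(33): size=3=cap → OVERFLOW (fail)
11. dequeue(): size=2
12. enqueue(11): size=3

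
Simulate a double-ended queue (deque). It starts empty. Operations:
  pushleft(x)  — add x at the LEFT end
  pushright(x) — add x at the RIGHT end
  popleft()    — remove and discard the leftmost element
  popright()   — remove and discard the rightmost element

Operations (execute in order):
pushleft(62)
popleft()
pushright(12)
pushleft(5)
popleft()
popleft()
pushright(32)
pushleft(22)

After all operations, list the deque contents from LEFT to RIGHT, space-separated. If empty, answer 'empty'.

Answer: 22 32

Derivation:
pushleft(62): [62]
popleft(): []
pushright(12): [12]
pushleft(5): [5, 12]
popleft(): [12]
popleft(): []
pushright(32): [32]
pushleft(22): [22, 32]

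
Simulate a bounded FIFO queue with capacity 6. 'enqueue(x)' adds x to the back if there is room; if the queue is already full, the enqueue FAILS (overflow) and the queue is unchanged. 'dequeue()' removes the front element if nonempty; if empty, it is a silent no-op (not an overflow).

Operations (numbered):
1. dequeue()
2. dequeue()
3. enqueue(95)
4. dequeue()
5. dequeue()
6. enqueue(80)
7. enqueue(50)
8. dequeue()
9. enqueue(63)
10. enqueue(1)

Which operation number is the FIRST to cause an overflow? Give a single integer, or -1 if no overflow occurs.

Answer: -1

Derivation:
1. dequeue(): empty, no-op, size=0
2. dequeue(): empty, no-op, size=0
3. enqueue(95): size=1
4. dequeue(): size=0
5. dequeue(): empty, no-op, size=0
6. enqueue(80): size=1
7. enqueue(50): size=2
8. dequeue(): size=1
9. enqueue(63): size=2
10. enqueue(1): size=3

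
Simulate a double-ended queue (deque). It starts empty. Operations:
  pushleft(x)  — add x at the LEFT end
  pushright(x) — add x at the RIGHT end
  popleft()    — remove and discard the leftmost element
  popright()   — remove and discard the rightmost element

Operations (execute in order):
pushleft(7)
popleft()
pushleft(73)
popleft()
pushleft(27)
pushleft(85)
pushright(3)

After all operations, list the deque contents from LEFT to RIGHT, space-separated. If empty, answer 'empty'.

Answer: 85 27 3

Derivation:
pushleft(7): [7]
popleft(): []
pushleft(73): [73]
popleft(): []
pushleft(27): [27]
pushleft(85): [85, 27]
pushright(3): [85, 27, 3]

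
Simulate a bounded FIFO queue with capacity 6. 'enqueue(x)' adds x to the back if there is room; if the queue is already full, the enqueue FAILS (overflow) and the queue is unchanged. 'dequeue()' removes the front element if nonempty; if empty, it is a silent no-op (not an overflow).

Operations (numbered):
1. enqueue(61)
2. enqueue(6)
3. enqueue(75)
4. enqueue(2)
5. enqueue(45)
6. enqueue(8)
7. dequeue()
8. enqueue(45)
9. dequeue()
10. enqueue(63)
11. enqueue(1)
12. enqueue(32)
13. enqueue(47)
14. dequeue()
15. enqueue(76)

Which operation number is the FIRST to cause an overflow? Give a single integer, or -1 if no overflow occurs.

Answer: 11

Derivation:
1. enqueue(61): size=1
2. enqueue(6): size=2
3. enqueue(75): size=3
4. enqueue(2): size=4
5. enqueue(45): size=5
6. enqueue(8): size=6
7. dequeue(): size=5
8. enqueue(45): size=6
9. dequeue(): size=5
10. enqueue(63): size=6
11. enqueue(1): size=6=cap → OVERFLOW (fail)
12. enqueue(32): size=6=cap → OVERFLOW (fail)
13. enqueue(47): size=6=cap → OVERFLOW (fail)
14. dequeue(): size=5
15. enqueue(76): size=6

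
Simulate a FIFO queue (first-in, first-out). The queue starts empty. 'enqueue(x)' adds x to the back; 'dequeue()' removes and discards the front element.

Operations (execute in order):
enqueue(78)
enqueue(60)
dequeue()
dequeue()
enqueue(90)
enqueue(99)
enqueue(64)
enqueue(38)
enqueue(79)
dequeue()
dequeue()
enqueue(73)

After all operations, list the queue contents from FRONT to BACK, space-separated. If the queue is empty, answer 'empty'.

enqueue(78): [78]
enqueue(60): [78, 60]
dequeue(): [60]
dequeue(): []
enqueue(90): [90]
enqueue(99): [90, 99]
enqueue(64): [90, 99, 64]
enqueue(38): [90, 99, 64, 38]
enqueue(79): [90, 99, 64, 38, 79]
dequeue(): [99, 64, 38, 79]
dequeue(): [64, 38, 79]
enqueue(73): [64, 38, 79, 73]

Answer: 64 38 79 73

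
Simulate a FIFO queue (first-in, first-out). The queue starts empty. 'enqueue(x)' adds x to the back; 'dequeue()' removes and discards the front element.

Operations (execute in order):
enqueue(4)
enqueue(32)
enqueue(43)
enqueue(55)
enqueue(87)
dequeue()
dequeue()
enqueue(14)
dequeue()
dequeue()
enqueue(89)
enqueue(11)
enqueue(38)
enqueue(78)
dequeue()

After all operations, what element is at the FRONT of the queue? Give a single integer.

Answer: 14

Derivation:
enqueue(4): queue = [4]
enqueue(32): queue = [4, 32]
enqueue(43): queue = [4, 32, 43]
enqueue(55): queue = [4, 32, 43, 55]
enqueue(87): queue = [4, 32, 43, 55, 87]
dequeue(): queue = [32, 43, 55, 87]
dequeue(): queue = [43, 55, 87]
enqueue(14): queue = [43, 55, 87, 14]
dequeue(): queue = [55, 87, 14]
dequeue(): queue = [87, 14]
enqueue(89): queue = [87, 14, 89]
enqueue(11): queue = [87, 14, 89, 11]
enqueue(38): queue = [87, 14, 89, 11, 38]
enqueue(78): queue = [87, 14, 89, 11, 38, 78]
dequeue(): queue = [14, 89, 11, 38, 78]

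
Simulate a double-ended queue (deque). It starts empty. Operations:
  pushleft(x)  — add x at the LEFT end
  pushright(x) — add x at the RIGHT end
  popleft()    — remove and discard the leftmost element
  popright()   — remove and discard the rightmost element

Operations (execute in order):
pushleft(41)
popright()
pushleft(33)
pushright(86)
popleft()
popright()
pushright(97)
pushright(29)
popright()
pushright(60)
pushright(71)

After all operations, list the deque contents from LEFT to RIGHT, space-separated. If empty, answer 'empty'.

pushleft(41): [41]
popright(): []
pushleft(33): [33]
pushright(86): [33, 86]
popleft(): [86]
popright(): []
pushright(97): [97]
pushright(29): [97, 29]
popright(): [97]
pushright(60): [97, 60]
pushright(71): [97, 60, 71]

Answer: 97 60 71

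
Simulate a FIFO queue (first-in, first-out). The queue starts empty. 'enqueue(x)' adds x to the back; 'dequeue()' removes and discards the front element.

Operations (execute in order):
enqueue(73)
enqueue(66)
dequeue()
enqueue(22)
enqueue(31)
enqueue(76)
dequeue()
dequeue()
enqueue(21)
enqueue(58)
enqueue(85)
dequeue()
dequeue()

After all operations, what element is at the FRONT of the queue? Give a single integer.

Answer: 21

Derivation:
enqueue(73): queue = [73]
enqueue(66): queue = [73, 66]
dequeue(): queue = [66]
enqueue(22): queue = [66, 22]
enqueue(31): queue = [66, 22, 31]
enqueue(76): queue = [66, 22, 31, 76]
dequeue(): queue = [22, 31, 76]
dequeue(): queue = [31, 76]
enqueue(21): queue = [31, 76, 21]
enqueue(58): queue = [31, 76, 21, 58]
enqueue(85): queue = [31, 76, 21, 58, 85]
dequeue(): queue = [76, 21, 58, 85]
dequeue(): queue = [21, 58, 85]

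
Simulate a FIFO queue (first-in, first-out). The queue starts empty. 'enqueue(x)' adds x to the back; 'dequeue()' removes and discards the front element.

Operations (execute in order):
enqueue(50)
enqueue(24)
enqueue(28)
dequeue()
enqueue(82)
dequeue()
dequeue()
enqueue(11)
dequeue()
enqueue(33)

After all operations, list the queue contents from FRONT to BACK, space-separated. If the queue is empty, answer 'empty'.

enqueue(50): [50]
enqueue(24): [50, 24]
enqueue(28): [50, 24, 28]
dequeue(): [24, 28]
enqueue(82): [24, 28, 82]
dequeue(): [28, 82]
dequeue(): [82]
enqueue(11): [82, 11]
dequeue(): [11]
enqueue(33): [11, 33]

Answer: 11 33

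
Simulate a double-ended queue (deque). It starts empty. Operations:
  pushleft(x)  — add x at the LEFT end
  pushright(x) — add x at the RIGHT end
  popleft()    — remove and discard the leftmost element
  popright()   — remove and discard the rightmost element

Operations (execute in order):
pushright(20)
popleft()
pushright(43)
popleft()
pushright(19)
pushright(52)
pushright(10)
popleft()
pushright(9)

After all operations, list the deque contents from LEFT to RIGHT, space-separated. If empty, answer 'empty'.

Answer: 52 10 9

Derivation:
pushright(20): [20]
popleft(): []
pushright(43): [43]
popleft(): []
pushright(19): [19]
pushright(52): [19, 52]
pushright(10): [19, 52, 10]
popleft(): [52, 10]
pushright(9): [52, 10, 9]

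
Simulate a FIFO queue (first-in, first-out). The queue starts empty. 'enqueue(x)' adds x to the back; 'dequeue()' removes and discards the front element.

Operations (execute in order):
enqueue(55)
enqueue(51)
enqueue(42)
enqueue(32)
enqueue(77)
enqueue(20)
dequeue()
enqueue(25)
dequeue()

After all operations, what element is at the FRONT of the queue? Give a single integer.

enqueue(55): queue = [55]
enqueue(51): queue = [55, 51]
enqueue(42): queue = [55, 51, 42]
enqueue(32): queue = [55, 51, 42, 32]
enqueue(77): queue = [55, 51, 42, 32, 77]
enqueue(20): queue = [55, 51, 42, 32, 77, 20]
dequeue(): queue = [51, 42, 32, 77, 20]
enqueue(25): queue = [51, 42, 32, 77, 20, 25]
dequeue(): queue = [42, 32, 77, 20, 25]

Answer: 42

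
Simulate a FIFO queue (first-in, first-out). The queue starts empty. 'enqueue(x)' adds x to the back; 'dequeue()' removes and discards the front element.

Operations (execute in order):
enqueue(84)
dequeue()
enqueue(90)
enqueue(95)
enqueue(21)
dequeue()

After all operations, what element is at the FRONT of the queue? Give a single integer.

enqueue(84): queue = [84]
dequeue(): queue = []
enqueue(90): queue = [90]
enqueue(95): queue = [90, 95]
enqueue(21): queue = [90, 95, 21]
dequeue(): queue = [95, 21]

Answer: 95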